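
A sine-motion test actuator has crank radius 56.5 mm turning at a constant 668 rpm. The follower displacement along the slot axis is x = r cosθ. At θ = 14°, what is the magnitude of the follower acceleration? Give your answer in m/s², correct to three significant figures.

268

ω = 69.95 rad/s (from 668 rpm).
x = r cosθ ⇒ ẍ = −rω² cosθ (ω constant).
|a| = rω²|cosθ| = 0.0565·(69.95)²·|cos 14°| = 268.26 m/s².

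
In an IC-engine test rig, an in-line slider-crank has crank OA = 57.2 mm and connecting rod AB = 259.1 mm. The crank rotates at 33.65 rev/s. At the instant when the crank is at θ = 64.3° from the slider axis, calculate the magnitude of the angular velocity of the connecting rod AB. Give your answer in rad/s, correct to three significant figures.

ω = 211.4 rad/s (converted from 33.65 rev/s).
The rod makes angle φ with the slider axis where L sinφ = r sinθ; differentiating, L cosφ·φ̇ = r ω cosθ.
L cosφ = √(L² − r² sin²θ) = 0.25392 m.
|ω_rod| = r ω |cosθ| / √(L² − r² sin²θ) = 0.0572·211.4·0.43366/0.25392 = 20.654 rad/s.

20.7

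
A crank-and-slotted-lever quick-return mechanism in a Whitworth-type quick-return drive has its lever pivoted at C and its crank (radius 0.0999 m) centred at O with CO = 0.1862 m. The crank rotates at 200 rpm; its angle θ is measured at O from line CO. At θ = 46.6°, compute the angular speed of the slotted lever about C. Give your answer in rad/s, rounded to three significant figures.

6.79

ω = 20.94 rad/s (from 200 rpm).
Crank pin A relative to C: A = (d + r cosθ, r sinθ); lever angle φ = atan2(r sinθ, d + r cosθ).
Differentiating tanφ: φ̇ = rω(d cosθ + r)/(d² + r² + 2dr cosθ).
d² + r² + 2dr cosθ = |CA|² = 0.070212 m²;  d cosθ + r = +0.22784 m.
|ω_lever| = |0.0999·20.94·+0.22784| / 0.070212 = 6.7894 rad/s.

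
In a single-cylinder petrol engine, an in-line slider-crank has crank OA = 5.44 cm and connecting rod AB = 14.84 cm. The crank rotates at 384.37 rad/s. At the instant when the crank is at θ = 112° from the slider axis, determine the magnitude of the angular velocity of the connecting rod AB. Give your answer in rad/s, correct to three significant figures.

56.1

ω = 384.4 rad/s
The rod makes angle φ with the slider axis where L sinφ = r sinθ; differentiating, L cosφ·φ̇ = r ω cosθ.
L cosφ = √(L² − r² sin²θ) = 0.13957 m.
|ω_rod| = r ω |cosθ| / √(L² − r² sin²θ) = 0.0544·384.4·0.37461/0.13957 = 56.124 rad/s.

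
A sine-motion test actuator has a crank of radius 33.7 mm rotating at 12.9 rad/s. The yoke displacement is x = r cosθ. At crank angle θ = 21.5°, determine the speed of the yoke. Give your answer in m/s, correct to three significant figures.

ω = 12.9 rad/s
x = r cosθ ⇒ ẋ = −rω sinθ.
|v| = rω|sinθ| = 0.0337·12.9·|sin 21.5°| = 0.15933 m/s.

0.159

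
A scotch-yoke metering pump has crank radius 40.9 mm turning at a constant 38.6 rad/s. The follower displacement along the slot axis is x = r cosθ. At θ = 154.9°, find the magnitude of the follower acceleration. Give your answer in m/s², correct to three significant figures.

ω = 38.6 rad/s
x = r cosθ ⇒ ẍ = −rω² cosθ (ω constant).
|a| = rω²|cosθ| = 0.0409·(38.6)²·|cos 154.9°| = 55.185 m/s².

55.2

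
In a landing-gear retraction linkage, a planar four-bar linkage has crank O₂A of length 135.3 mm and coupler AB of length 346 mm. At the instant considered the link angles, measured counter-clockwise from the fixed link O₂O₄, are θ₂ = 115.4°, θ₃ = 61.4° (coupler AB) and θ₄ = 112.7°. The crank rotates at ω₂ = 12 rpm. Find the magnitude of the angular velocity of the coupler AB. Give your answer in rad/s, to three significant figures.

ω₂ = 1.257 rad/s (from 12 rpm).
Differentiating the loop-closure r₂e^{iθ₂}+r₃e^{iθ₃}=r₁+r₄e^{iθ₄} gives r₂ω₂e^{iθ₂}+r₃ω₃e^{iθ₃}=r₄ω₄e^{iθ₄}.
Eliminating the other unknown: ω₃ = r₂ω₂ sin(θ₄−θ₂) / [r₃ sin(θ₃−θ₄)].
Numerator sine = -0.04711; denominator sine = -0.78043.
Result = 0.1353·1.257·(-0.04711) / (0.346·(-0.78043)) = +0.02966 rad/s; magnitude 0.02966 rad/s.

0.0297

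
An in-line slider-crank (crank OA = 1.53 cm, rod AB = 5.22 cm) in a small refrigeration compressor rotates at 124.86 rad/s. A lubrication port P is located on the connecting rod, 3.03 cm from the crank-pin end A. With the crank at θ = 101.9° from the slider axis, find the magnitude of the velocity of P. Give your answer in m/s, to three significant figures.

ω = 124.9 rad/s.  Crank-pin speed |V_A| = rω = 1.9104 m/s, perpendicular to OA.
Rod angle: sinφ = −(r/L) sinθ ⇒ φ = -16.667°; ω_rod = −rω cosθ/√(L²−r²sin²θ) = +7.8774 rad/s.
V_P = V_A + ω_rod × AP, with AP = 0.0303 m along the rod.
Components: V_Px = −rω sinθ − a·ω_rod·sinφ = -1.8008 m/s;  V_Py = rω cosθ + a·ω_rod·cosφ = -0.16527 m/s.
|V_P| = √(V_Px² + V_Py²) = 1.8084 m/s.

1.81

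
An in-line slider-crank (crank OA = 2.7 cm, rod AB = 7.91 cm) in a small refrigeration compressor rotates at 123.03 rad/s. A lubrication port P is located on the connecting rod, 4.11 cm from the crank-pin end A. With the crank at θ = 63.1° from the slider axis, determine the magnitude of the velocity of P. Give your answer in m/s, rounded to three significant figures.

3.29

ω = 123 rad/s.  Crank-pin speed |V_A| = rω = 3.3218 m/s, perpendicular to OA.
Rod angle: sinφ = −(r/L) sinθ ⇒ φ = -17.722°; ω_rod = −rω cosθ/√(L²−r²sin²θ) = -19.947 rad/s.
V_P = V_A + ω_rod × AP, with AP = 0.0411 m along the rod.
Components: V_Px = −rω sinθ − a·ω_rod·sinφ = -3.2119 m/s;  V_Py = rω cosθ + a·ω_rod·cosφ = +0.722 m/s.
|V_P| = √(V_Px² + V_Py²) = 3.2921 m/s.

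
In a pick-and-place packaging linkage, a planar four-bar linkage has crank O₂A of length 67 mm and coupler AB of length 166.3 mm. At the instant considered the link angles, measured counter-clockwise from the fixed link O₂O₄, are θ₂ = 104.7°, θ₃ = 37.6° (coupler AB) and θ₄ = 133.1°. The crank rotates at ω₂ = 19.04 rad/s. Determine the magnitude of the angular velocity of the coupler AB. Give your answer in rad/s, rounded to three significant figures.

3.67

ω₂ = 19.04 rad/s
Differentiating the loop-closure r₂e^{iθ₂}+r₃e^{iθ₃}=r₁+r₄e^{iθ₄} gives r₂ω₂e^{iθ₂}+r₃ω₃e^{iθ₃}=r₄ω₄e^{iθ₄}.
Eliminating the other unknown: ω₃ = r₂ω₂ sin(θ₄−θ₂) / [r₃ sin(θ₃−θ₄)].
Numerator sine = +0.47562; denominator sine = -0.99540.
Result = 0.067·19.04·(+0.47562) / (0.1663·(-0.99540)) = -3.6654 rad/s; magnitude 3.6654 rad/s.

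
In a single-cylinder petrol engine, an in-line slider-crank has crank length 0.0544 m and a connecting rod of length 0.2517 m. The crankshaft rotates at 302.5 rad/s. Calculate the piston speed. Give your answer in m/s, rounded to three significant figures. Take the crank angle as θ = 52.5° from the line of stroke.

ω = 302.5 rad/s
For an in-line slider-crank, x = r cosθ + √(L² − r² sin²θ), so v = −rω sinθ·[1 + r cosθ/√(L² − r² sin²θ)].
With r = 0.0544 m, L = 0.2517 m, θ = 52.5°: √(L² − r² sin²θ) = 0.24797 m.
v = −0.0544·302.5·0.79335·[1 + 0.0544·0.60876/0.24797] = -14.799 m/s.
|v| = 14.799 m/s.

14.8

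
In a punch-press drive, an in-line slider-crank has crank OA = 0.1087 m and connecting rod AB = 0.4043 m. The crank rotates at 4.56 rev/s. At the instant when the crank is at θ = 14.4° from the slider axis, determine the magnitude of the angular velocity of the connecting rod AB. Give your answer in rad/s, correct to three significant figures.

7.48

ω = 28.65 rad/s (converted from 4.56 rev/s).
The rod makes angle φ with the slider axis where L sinφ = r sinθ; differentiating, L cosφ·φ̇ = r ω cosθ.
L cosφ = √(L² − r² sin²θ) = 0.4034 m.
|ω_rod| = r ω |cosθ| / √(L² − r² sin²θ) = 0.1087·28.65·0.96858/0.4034 = 7.4779 rad/s.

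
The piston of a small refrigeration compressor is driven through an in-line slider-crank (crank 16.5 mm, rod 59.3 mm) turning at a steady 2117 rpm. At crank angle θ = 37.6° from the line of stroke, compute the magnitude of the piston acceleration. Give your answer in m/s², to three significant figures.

705

ω = 2π·2117/60 = 221.7 rad/s
x(θ) = r cosθ + √(L² − r² sin²θ); with ω constant, a = ω²·d²x/dθ².
d²x/dθ² = −r cosθ − r²(cos2θ)/√u − r⁴ sin²2θ/(4u^{3/2}),  u = L² − r² sin²θ = 0.00341514 m².
Substituting r = 0.0165 m, L = 0.0593 m, θ = 37.6°: d²x/dθ² = -0.01435 m.
a = ω²·d²x/dθ² = (221.7)²·(-0.01435) = -705.24 m/s²;  |a| = 705.24 m/s².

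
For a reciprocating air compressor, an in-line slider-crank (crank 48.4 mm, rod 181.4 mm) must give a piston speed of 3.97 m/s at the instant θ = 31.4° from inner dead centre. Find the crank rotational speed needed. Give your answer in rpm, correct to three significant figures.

For an in-line slider-crank, |v_piston| = rω|sinθ|·[1 + r cosθ/√(L² − r² sin²θ)].
With r = 0.0484 m, L = 0.1814 m, θ = 31.4°: the bracketed kinematic factor |dx/dθ| = 0.031016 m.
ω = v/|dx/dθ| = 3.97/0.031016 = 128 rad/s.
N = 60ω/(2π) = 1222.3 rpm.

1220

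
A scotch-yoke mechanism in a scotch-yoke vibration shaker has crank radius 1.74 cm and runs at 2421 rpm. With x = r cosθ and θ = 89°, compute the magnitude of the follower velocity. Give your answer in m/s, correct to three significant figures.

ω = 253.5 rad/s (from 2421 rpm).
x = r cosθ ⇒ ẋ = −rω sinθ.
|v| = rω|sinθ| = 0.0174·253.5·|sin 89°| = 4.4107 m/s.

4.41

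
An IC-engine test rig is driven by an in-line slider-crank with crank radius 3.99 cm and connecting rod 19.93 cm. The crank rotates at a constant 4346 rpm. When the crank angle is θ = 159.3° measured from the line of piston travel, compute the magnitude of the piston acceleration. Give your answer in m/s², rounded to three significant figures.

6480

ω = 2π·4346/60 = 455.1 rad/s
x(θ) = r cosθ + √(L² − r² sin²θ); with ω constant, a = ω²·d²x/dθ².
d²x/dθ² = −r cosθ − r²(cos2θ)/√u − r⁴ sin²2θ/(4u^{3/2}),  u = L² − r² sin²θ = 0.0395216 m².
Substituting r = 0.0399 m, L = 0.1993 m, θ = 159.3°: d²x/dθ² = +0.031282 m.
a = ω²·d²x/dθ² = (455.1)²·(+0.031282) = +6479.3 m/s²;  |a| = 6479.3 m/s².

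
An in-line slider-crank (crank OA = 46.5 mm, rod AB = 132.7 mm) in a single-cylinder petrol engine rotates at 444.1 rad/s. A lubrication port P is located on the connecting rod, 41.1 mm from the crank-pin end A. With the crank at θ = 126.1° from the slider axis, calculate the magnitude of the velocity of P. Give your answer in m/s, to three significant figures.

17.7

ω = 444.1 rad/s.  Crank-pin speed |V_A| = rω = 20.651 m/s, perpendicular to OA.
Rod angle: sinφ = −(r/L) sinθ ⇒ φ = -16.447°; ω_rod = −rω cosθ/√(L²−r²sin²θ) = +95.602 rad/s.
V_P = V_A + ω_rod × AP, with AP = 0.0411 m along the rod.
Components: V_Px = −rω sinθ − a·ω_rod·sinφ = -15.573 m/s;  V_Py = rω cosθ + a·ω_rod·cosφ = -8.3988 m/s.
|V_P| = √(V_Px² + V_Py²) = 17.693 m/s.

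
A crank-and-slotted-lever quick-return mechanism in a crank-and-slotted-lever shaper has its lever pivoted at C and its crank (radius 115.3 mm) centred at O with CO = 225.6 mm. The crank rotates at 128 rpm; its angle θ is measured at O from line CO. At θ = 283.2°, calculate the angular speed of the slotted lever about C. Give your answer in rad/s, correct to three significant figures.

3.39

ω = 13.4 rad/s (from 128 rpm).
Crank pin A relative to C: A = (d + r cosθ, r sinθ); lever angle φ = atan2(r sinθ, d + r cosθ).
Differentiating tanφ: φ̇ = rω(d cosθ + r)/(d² + r² + 2dr cosθ).
d² + r² + 2dr cosθ = |CA|² = 0.076069 m²;  d cosθ + r = +0.16682 m.
|ω_lever| = |0.1153·13.4·+0.16682| / 0.076069 = 3.3892 rad/s.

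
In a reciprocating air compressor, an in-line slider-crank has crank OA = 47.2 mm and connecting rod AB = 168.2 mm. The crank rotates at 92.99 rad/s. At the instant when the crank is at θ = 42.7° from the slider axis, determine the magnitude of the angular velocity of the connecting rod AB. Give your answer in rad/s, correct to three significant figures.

19.5

ω = 92.99 rad/s
The rod makes angle φ with the slider axis where L sinφ = r sinθ; differentiating, L cosφ·φ̇ = r ω cosθ.
L cosφ = √(L² − r² sin²θ) = 0.16513 m.
|ω_rod| = r ω |cosθ| / √(L² − r² sin²θ) = 0.0472·92.99·0.73491/0.16513 = 19.534 rad/s.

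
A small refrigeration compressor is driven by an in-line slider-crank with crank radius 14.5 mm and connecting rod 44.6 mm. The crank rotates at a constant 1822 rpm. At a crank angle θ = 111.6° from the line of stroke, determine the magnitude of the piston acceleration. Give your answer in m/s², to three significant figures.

ω = 2π·1822/60 = 190.8 rad/s
x(θ) = r cosθ + √(L² − r² sin²θ); with ω constant, a = ω²·d²x/dθ².
d²x/dθ² = −r cosθ − r²(cos2θ)/√u − r⁴ sin²2θ/(4u^{3/2}),  u = L² − r² sin²θ = 0.0018074 m².
Substituting r = 0.0145 m, L = 0.0446 m, θ = 111.6°: d²x/dθ² = +0.0088755 m.
a = ω²·d²x/dθ² = (190.8)²·(+0.0088755) = +323.11 m/s²;  |a| = 323.11 m/s².

323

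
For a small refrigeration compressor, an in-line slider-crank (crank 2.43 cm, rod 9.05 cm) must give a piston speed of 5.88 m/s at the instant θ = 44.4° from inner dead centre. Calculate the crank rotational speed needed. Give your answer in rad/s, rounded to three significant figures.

289

For an in-line slider-crank, |v_piston| = rω|sinθ|·[1 + r cosθ/√(L² − r² sin²θ)].
With r = 0.0243 m, L = 0.0905 m, θ = 44.4°: the bracketed kinematic factor |dx/dθ| = 0.020323 m.
ω = v/|dx/dθ| = 5.88/0.020323 = 289.33 rad/s.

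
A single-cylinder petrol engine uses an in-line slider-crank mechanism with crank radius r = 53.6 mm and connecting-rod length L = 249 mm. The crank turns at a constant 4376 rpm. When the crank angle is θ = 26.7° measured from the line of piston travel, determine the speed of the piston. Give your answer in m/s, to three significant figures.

13.2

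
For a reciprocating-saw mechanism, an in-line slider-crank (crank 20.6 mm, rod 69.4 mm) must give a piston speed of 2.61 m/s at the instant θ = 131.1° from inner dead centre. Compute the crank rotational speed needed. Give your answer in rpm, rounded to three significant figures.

For an in-line slider-crank, |v_piston| = rω|sinθ|·[1 + r cosθ/√(L² − r² sin²θ)].
With r = 0.0206 m, L = 0.0694 m, θ = 131.1°: the bracketed kinematic factor |dx/dθ| = 0.012416 m.
ω = v/|dx/dθ| = 2.61/0.012416 = 210.22 rad/s.
N = 60ω/(2π) = 2007.4 rpm.

2010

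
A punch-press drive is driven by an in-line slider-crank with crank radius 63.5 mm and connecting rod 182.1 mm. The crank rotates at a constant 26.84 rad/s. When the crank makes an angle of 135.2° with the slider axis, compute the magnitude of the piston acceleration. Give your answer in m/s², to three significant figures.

ω = 26.84 rad/s
x(θ) = r cosθ + √(L² − r² sin²θ); with ω constant, a = ω²·d²x/dθ².
d²x/dθ² = −r cosθ − r²(cos2θ)/√u − r⁴ sin²2θ/(4u^{3/2}),  u = L² − r² sin²θ = 0.0311584 m².
Substituting r = 0.0635 m, L = 0.1821 m, θ = 135.2°: d²x/dθ² = +0.044159 m.
a = ω²·d²x/dθ² = (26.84)²·(+0.044159) = +31.812 m/s²;  |a| = 31.812 m/s².

31.8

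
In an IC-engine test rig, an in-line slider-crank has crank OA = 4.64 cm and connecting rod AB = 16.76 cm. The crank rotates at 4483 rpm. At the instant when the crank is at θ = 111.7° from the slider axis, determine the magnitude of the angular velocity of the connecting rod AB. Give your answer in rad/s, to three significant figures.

49.7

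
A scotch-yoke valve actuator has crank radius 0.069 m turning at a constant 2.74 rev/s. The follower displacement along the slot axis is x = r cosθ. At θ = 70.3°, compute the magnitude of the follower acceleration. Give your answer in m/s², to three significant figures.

ω = 17.22 rad/s (from 2.74 rev/s).
x = r cosθ ⇒ ẍ = −rω² cosθ (ω constant).
|a| = rω²|cosθ| = 0.069·(17.22)²·|cos 70.3°| = 6.8939 m/s².

6.89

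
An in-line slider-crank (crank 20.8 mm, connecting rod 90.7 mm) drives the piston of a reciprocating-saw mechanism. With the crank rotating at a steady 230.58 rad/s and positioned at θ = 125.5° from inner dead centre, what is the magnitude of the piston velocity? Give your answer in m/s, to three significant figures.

3.38

ω = 230.6 rad/s
For an in-line slider-crank, x = r cosθ + √(L² − r² sin²θ), so v = −rω sinθ·[1 + r cosθ/√(L² − r² sin²θ)].
With r = 0.0208 m, L = 0.0907 m, θ = 125.5°: √(L² − r² sin²θ) = 0.089105 m.
v = −0.0208·230.6·0.81412·[1 + 0.0208·-0.58070/0.089105] = -3.3753 m/s.
|v| = 3.3753 m/s.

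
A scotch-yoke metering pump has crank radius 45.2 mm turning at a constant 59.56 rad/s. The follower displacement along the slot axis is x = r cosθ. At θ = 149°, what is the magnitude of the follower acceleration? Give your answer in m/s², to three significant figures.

ω = 59.56 rad/s
x = r cosθ ⇒ ẍ = −rω² cosθ (ω constant).
|a| = rω²|cosθ| = 0.0452·(59.56)²·|cos 149°| = 137.44 m/s².

137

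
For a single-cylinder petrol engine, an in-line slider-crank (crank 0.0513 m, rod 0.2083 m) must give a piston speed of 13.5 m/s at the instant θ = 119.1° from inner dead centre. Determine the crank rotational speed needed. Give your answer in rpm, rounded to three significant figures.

3280

For an in-line slider-crank, |v_piston| = rω|sinθ|·[1 + r cosθ/√(L² − r² sin²θ)].
With r = 0.0513 m, L = 0.2083 m, θ = 119.1°: the bracketed kinematic factor |dx/dθ| = 0.039327 m.
ω = v/|dx/dθ| = 13.5/0.039327 = 343.28 rad/s.
N = 60ω/(2π) = 3278.1 rpm.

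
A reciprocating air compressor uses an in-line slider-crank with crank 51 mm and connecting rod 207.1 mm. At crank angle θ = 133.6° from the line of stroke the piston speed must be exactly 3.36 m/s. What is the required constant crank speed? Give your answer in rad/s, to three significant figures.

For an in-line slider-crank, |v_piston| = rω|sinθ|·[1 + r cosθ/√(L² − r² sin²θ)].
With r = 0.051 m, L = 0.2071 m, θ = 133.6°: the bracketed kinematic factor |dx/dθ| = 0.030559 m.
ω = v/|dx/dθ| = 3.36/0.030559 = 109.95 rad/s.

110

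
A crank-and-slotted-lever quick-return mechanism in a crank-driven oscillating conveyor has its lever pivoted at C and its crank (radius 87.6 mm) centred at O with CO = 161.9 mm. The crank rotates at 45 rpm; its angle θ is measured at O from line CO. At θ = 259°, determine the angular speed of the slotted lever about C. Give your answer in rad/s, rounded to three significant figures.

0.822

ω = 4.712 rad/s (from 45 rpm).
Crank pin A relative to C: A = (d + r cosθ, r sinθ); lever angle φ = atan2(r sinθ, d + r cosθ).
Differentiating tanφ: φ̇ = rω(d cosθ + r)/(d² + r² + 2dr cosθ).
d² + r² + 2dr cosθ = |CA|² = 0.0284731 m²;  d cosθ + r = +0.056708 m.
|ω_lever| = |0.0876·4.712·+0.056708| / 0.0284731 = 0.82216 rad/s.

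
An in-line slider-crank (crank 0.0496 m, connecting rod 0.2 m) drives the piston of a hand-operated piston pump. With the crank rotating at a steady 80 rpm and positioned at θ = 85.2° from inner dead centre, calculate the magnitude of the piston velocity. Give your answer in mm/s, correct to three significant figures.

423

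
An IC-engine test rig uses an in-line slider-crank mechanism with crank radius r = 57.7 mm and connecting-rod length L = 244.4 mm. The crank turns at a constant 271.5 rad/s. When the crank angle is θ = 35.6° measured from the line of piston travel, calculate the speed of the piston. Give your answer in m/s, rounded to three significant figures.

ω = 271.5 rad/s
For an in-line slider-crank, x = r cosθ + √(L² − r² sin²θ), so v = −rω sinθ·[1 + r cosθ/√(L² − r² sin²θ)].
With r = 0.0577 m, L = 0.2444 m, θ = 35.6°: √(L² − r² sin²θ) = 0.24208 m.
v = −0.0577·271.5·0.58212·[1 + 0.0577·0.81310/0.24208] = -10.887 m/s.
|v| = 10.887 m/s.

10.9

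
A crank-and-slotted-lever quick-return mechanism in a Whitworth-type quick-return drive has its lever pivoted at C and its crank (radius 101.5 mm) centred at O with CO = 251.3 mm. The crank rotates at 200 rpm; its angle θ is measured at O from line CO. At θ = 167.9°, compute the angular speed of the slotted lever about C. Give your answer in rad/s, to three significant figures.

ω = 20.94 rad/s (from 200 rpm).
Crank pin A relative to C: A = (d + r cosθ, r sinθ); lever angle φ = atan2(r sinθ, d + r cosθ).
Differentiating tanφ: φ̇ = rω(d cosθ + r)/(d² + r² + 2dr cosθ).
d² + r² + 2dr cosθ = |CA|² = 0.0235734 m²;  d cosθ + r = -0.14422 m.
|ω_lever| = |0.1015·20.94·-0.14422| / 0.0235734 = 13.005 rad/s.

13.0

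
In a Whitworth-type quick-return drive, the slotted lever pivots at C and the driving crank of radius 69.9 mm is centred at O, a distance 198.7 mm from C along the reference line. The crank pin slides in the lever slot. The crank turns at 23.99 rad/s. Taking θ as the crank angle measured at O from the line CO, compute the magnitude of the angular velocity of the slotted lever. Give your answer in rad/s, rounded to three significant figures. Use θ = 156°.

9.86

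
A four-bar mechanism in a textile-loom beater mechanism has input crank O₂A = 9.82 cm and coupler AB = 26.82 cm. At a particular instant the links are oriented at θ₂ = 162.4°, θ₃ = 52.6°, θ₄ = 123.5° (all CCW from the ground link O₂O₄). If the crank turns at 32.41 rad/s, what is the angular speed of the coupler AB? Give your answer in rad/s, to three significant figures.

ω₂ = 32.41 rad/s
Differentiating the loop-closure r₂e^{iθ₂}+r₃e^{iθ₃}=r₁+r₄e^{iθ₄} gives r₂ω₂e^{iθ₂}+r₃ω₃e^{iθ₃}=r₄ω₄e^{iθ₄}.
Eliminating the other unknown: ω₃ = r₂ω₂ sin(θ₄−θ₂) / [r₃ sin(θ₃−θ₄)].
Numerator sine = -0.62796; denominator sine = -0.94495.
Result = 0.0982·32.41·(-0.62796) / (0.2682·(-0.94495)) = +7.886 rad/s; magnitude 7.886 rad/s.

7.89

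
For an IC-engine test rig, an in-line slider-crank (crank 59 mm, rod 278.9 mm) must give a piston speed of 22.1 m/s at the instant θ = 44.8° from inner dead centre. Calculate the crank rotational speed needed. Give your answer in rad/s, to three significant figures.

For an in-line slider-crank, |v_piston| = rω|sinθ|·[1 + r cosθ/√(L² − r² sin²θ)].
With r = 0.059 m, L = 0.2789 m, θ = 44.8°: the bracketed kinematic factor |dx/dθ| = 0.047884 m.
ω = v/|dx/dθ| = 22.1/0.047884 = 461.53 rad/s.

462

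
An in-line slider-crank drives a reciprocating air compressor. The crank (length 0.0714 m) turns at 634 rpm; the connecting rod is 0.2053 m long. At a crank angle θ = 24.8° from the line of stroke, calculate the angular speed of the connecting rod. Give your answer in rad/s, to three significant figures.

ω = 66.39 rad/s (converted from 634 rpm).
The rod makes angle φ with the slider axis where L sinφ = r sinθ; differentiating, L cosφ·φ̇ = r ω cosθ.
L cosφ = √(L² − r² sin²θ) = 0.2031 m.
|ω_rod| = r ω |cosθ| / √(L² − r² sin²θ) = 0.0714·66.39·0.90778/0.2031 = 21.187 rad/s.

21.2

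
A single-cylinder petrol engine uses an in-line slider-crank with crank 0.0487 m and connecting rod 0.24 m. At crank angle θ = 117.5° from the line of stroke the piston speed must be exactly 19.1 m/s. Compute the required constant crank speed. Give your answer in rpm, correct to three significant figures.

4670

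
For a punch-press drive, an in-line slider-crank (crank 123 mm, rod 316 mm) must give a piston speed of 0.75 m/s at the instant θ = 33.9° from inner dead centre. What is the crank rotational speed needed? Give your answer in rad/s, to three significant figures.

8.21

For an in-line slider-crank, |v_piston| = rω|sinθ|·[1 + r cosθ/√(L² − r² sin²θ)].
With r = 0.123 m, L = 0.316 m, θ = 33.9°: the bracketed kinematic factor |dx/dθ| = 0.091308 m.
ω = v/|dx/dθ| = 0.75/0.091308 = 8.214 rad/s.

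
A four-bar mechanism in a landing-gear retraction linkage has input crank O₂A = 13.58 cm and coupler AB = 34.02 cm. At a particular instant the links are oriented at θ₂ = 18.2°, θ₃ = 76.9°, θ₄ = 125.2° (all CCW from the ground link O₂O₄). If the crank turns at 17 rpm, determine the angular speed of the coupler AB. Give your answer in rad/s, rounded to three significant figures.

ω₂ = 1.78 rad/s (from 17 rpm).
Differentiating the loop-closure r₂e^{iθ₂}+r₃e^{iθ₃}=r₁+r₄e^{iθ₄} gives r₂ω₂e^{iθ₂}+r₃ω₃e^{iθ₃}=r₄ω₄e^{iθ₄}.
Eliminating the other unknown: ω₃ = r₂ω₂ sin(θ₄−θ₂) / [r₃ sin(θ₃−θ₄)].
Numerator sine = +0.95630; denominator sine = -0.74664.
Result = 0.1358·1.78·(+0.95630) / (0.3402·(-0.74664)) = -0.91018 rad/s; magnitude 0.91018 rad/s.

0.910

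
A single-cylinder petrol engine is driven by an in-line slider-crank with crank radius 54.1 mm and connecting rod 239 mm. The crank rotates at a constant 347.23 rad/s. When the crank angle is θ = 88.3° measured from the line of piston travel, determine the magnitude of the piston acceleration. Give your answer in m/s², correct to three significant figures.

ω = 347.2 rad/s
x(θ) = r cosθ + √(L² − r² sin²θ); with ω constant, a = ω²·d²x/dθ².
d²x/dθ² = −r cosθ − r²(cos2θ)/√u − r⁴ sin²2θ/(4u^{3/2}),  u = L² − r² sin²θ = 0.0541968 m².
Substituting r = 0.0541 m, L = 0.239 m, θ = 88.3°: d²x/dθ² = +0.010944 m.
a = ω²·d²x/dθ² = (347.2)²·(+0.010944) = +1319.6 m/s²;  |a| = 1319.6 m/s².

1320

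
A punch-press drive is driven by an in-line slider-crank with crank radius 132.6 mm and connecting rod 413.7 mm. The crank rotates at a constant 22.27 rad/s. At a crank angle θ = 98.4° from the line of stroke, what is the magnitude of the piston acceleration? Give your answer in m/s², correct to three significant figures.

ω = 22.27 rad/s
x(θ) = r cosθ + √(L² − r² sin²θ); with ω constant, a = ω²·d²x/dθ².
d²x/dθ² = −r cosθ − r²(cos2θ)/√u − r⁴ sin²2θ/(4u^{3/2}),  u = L² − r² sin²θ = 0.15394 m².
Substituting r = 0.1326 m, L = 0.4137 m, θ = 98.4°: d²x/dθ² = +0.062165 m.
a = ω²·d²x/dθ² = (22.27)²·(+0.062165) = +30.831 m/s²;  |a| = 30.831 m/s².

30.8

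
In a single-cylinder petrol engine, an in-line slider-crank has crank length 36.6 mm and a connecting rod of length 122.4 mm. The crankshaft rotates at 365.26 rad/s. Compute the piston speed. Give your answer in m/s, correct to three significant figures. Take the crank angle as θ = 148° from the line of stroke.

5.26

ω = 365.3 rad/s
For an in-line slider-crank, x = r cosθ + √(L² − r² sin²θ), so v = −rω sinθ·[1 + r cosθ/√(L² − r² sin²θ)].
With r = 0.0366 m, L = 0.1224 m, θ = 148°: √(L² − r² sin²θ) = 0.12085 m.
v = −0.0366·365.3·0.52992·[1 + 0.0366·-0.84805/0.12085] = -5.2648 m/s.
|v| = 5.2648 m/s.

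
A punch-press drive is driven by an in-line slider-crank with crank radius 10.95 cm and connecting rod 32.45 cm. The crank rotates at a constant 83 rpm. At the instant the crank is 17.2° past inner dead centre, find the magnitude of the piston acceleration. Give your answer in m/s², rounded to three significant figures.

ω = 2π·83/60 = 8.692 rad/s
x(θ) = r cosθ + √(L² − r² sin²θ); with ω constant, a = ω²·d²x/dθ².
d²x/dθ² = −r cosθ − r²(cos2θ)/√u − r⁴ sin²2θ/(4u^{3/2}),  u = L² − r² sin²θ = 0.104252 m².
Substituting r = 0.1095 m, L = 0.3245 m, θ = 17.2°: d²x/dθ² = -0.13558 m.
a = ω²·d²x/dθ² = (8.692)²·(-0.13558) = -10.243 m/s²;  |a| = 10.243 m/s².

10.2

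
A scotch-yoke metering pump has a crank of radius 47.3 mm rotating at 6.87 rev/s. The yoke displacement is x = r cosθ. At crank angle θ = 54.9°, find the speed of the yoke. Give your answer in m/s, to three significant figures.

1.67

ω = 43.17 rad/s (from 6.87 rev/s).
x = r cosθ ⇒ ẋ = −rω sinθ.
|v| = rω|sinθ| = 0.0473·43.17·|sin 54.9°| = 1.6704 m/s.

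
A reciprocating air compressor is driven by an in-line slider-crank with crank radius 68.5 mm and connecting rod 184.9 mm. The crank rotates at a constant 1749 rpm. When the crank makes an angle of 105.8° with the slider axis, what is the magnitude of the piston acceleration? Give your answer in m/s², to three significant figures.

1390

ω = 2π·1749/60 = 183.2 rad/s
x(θ) = r cosθ + √(L² − r² sin²θ); with ω constant, a = ω²·d²x/dθ².
d²x/dθ² = −r cosθ − r²(cos2θ)/√u − r⁴ sin²2θ/(4u^{3/2}),  u = L² − r² sin²θ = 0.0298436 m².
Substituting r = 0.0685 m, L = 0.1849 m, θ = 105.8°: d²x/dθ² = +0.041492 m.
a = ω²·d²x/dθ² = (183.2)²·(+0.041492) = +1391.9 m/s²;  |a| = 1391.9 m/s².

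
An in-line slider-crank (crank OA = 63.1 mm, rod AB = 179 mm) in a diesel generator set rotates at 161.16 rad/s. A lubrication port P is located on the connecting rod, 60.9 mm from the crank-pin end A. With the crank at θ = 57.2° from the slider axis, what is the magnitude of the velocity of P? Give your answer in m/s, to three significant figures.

ω = 161.2 rad/s.  Crank-pin speed |V_A| = rω = 10.169 m/s, perpendicular to OA.
Rod angle: sinφ = −(r/L) sinθ ⇒ φ = -17.236°; ω_rod = −rω cosθ/√(L²−r²sin²θ) = -32.222 rad/s.
V_P = V_A + ω_rod × AP, with AP = 0.0609 m along the rod.
Components: V_Px = −rω sinθ − a·ω_rod·sinφ = -9.1293 m/s;  V_Py = rω cosθ + a·ω_rod·cosφ = +3.6345 m/s.
|V_P| = √(V_Px² + V_Py²) = 9.8262 m/s.

9.83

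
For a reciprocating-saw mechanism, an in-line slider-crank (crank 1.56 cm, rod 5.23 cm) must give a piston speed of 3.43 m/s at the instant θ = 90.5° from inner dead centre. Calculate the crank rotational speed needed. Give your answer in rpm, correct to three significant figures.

2110

For an in-line slider-crank, |v_piston| = rω|sinθ|·[1 + r cosθ/√(L² − r² sin²θ)].
With r = 0.0156 m, L = 0.0523 m, θ = 90.5°: the bracketed kinematic factor |dx/dθ| = 0.015557 m.
ω = v/|dx/dθ| = 3.43/0.015557 = 220.48 rad/s.
N = 60ω/(2π) = 2105.4 rpm.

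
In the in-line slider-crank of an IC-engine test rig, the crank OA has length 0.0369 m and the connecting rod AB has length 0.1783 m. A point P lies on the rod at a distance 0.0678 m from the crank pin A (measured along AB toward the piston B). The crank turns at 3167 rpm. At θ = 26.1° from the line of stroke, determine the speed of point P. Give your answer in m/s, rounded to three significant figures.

ω = 331.6 rad/s.  Crank-pin speed |V_A| = rω = 12.238 m/s, perpendicular to OA.
Rod angle: sinφ = −(r/L) sinθ ⇒ φ = -5.224°; ω_rod = −rω cosθ/√(L²−r²sin²θ) = -61.894 rad/s.
V_P = V_A + ω_rod × AP, with AP = 0.0678 m along the rod.
Components: V_Px = −rω sinθ − a·ω_rod·sinφ = -5.766 m/s;  V_Py = rω cosθ + a·ω_rod·cosφ = +6.8109 m/s.
|V_P| = √(V_Px² + V_Py²) = 8.9238 m/s.

8.92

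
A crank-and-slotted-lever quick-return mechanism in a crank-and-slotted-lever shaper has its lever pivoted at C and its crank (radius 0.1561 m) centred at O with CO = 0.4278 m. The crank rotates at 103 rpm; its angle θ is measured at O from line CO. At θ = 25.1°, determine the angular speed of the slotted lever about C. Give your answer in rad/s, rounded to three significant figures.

2.79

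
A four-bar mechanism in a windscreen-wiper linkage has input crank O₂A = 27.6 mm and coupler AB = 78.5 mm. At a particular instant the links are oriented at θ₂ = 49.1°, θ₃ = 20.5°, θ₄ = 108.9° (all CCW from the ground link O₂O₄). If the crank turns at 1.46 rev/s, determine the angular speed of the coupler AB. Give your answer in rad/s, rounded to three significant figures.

2.79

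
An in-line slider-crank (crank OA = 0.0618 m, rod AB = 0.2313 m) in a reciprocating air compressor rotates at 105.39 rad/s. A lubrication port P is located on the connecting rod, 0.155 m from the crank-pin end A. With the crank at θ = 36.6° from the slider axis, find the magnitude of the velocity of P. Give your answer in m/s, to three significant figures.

4.77

ω = 105.4 rad/s.  Crank-pin speed |V_A| = rω = 6.5131 m/s, perpendicular to OA.
Rod angle: sinφ = −(r/L) sinθ ⇒ φ = -9.166°; ω_rod = −rω cosθ/√(L²−r²sin²θ) = -22.899 rad/s.
V_P = V_A + ω_rod × AP, with AP = 0.155 m along the rod.
Components: V_Px = −rω sinθ − a·ω_rod·sinφ = -4.4487 m/s;  V_Py = rω cosθ + a·ω_rod·cosφ = +1.7249 m/s.
|V_P| = √(V_Px² + V_Py²) = 4.7714 m/s.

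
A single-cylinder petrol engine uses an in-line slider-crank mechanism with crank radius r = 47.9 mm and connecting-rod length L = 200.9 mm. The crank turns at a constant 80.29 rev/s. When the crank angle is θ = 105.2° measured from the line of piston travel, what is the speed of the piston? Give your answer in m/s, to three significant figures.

ω = 2π·80.3 = 504.5 rad/s
For an in-line slider-crank, x = r cosθ + √(L² − r² sin²θ), so v = −rω sinθ·[1 + r cosθ/√(L² − r² sin²θ)].
With r = 0.0479 m, L = 0.2009 m, θ = 105.2°: √(L² − r² sin²θ) = 0.19551 m.
v = −0.0479·504.5·0.96502·[1 + 0.0479·-0.26219/0.19551] = -21.821 m/s.
|v| = 21.821 m/s.

21.8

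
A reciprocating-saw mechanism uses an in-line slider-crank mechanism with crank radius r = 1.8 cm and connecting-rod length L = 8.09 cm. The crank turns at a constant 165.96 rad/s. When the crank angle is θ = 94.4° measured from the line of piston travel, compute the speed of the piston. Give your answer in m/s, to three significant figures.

ω = 166 rad/s
For an in-line slider-crank, x = r cosθ + √(L² − r² sin²θ), so v = −rω sinθ·[1 + r cosθ/√(L² − r² sin²θ)].
With r = 0.018 m, L = 0.0809 m, θ = 94.4°: √(L² − r² sin²θ) = 0.078884 m.
v = −0.018·166·0.99705·[1 + 0.018·-0.07672/0.078884] = -2.9263 m/s.
|v| = 2.9263 m/s.

2.93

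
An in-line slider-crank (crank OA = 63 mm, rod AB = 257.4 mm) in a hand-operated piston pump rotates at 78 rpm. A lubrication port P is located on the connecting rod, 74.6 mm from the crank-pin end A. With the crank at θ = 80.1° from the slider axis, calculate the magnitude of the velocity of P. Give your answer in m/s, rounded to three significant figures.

0.517

ω = 8.168 rad/s.  Crank-pin speed |V_A| = rω = 0.51459 m/s, perpendicular to OA.
Rod angle: sinφ = −(r/L) sinθ ⇒ φ = -13.952°; ω_rod = −rω cosθ/√(L²−r²sin²θ) = -0.35417 rad/s.
V_P = V_A + ω_rod × AP, with AP = 0.0746 m along the rod.
Components: V_Px = −rω sinθ − a·ω_rod·sinφ = -0.5133 m/s;  V_Py = rω cosθ + a·ω_rod·cosφ = +0.062832 m/s.
|V_P| = √(V_Px² + V_Py²) = 0.51713 m/s.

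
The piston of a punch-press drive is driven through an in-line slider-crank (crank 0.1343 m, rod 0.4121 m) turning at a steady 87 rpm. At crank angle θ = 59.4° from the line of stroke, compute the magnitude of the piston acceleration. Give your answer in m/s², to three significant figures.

3.93

ω = 2π·87/60 = 9.111 rad/s
x(θ) = r cosθ + √(L² − r² sin²θ); with ω constant, a = ω²·d²x/dθ².
d²x/dθ² = −r cosθ − r²(cos2θ)/√u − r⁴ sin²2θ/(4u^{3/2}),  u = L² − r² sin²θ = 0.156464 m².
Substituting r = 0.1343 m, L = 0.4121 m, θ = 59.4°: d²x/dθ² = -0.047406 m.
a = ω²·d²x/dθ² = (9.111)²·(-0.047406) = -3.9349 m/s²;  |a| = 3.9349 m/s².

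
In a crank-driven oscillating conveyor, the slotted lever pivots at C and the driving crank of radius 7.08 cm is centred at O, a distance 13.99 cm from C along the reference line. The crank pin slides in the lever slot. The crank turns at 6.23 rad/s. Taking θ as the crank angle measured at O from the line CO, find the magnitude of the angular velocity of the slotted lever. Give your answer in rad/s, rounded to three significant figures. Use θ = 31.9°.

2.02

ω = 6.23 rad/s
Crank pin A relative to C: A = (d + r cosθ, r sinθ); lever angle φ = atan2(r sinθ, d + r cosθ).
Differentiating tanφ: φ̇ = rω(d cosθ + r)/(d² + r² + 2dr cosθ).
d² + r² + 2dr cosθ = |CA|² = 0.0414026 m²;  d cosθ + r = +0.18957 m.
|ω_lever| = |0.0708·6.23·+0.18957| / 0.0414026 = 2.0196 rad/s.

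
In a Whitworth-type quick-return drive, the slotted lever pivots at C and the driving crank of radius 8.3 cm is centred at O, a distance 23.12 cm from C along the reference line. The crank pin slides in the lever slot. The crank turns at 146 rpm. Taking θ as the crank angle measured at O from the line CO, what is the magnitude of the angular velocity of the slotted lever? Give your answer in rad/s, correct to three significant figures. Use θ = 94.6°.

1.43

ω = 15.29 rad/s (from 146 rpm).
Crank pin A relative to C: A = (d + r cosθ, r sinθ); lever angle φ = atan2(r sinθ, d + r cosθ).
Differentiating tanφ: φ̇ = rω(d cosθ + r)/(d² + r² + 2dr cosθ).
d² + r² + 2dr cosθ = |CA|² = 0.0572645 m²;  d cosθ + r = +0.064458 m.
|ω_lever| = |0.083·15.29·+0.064458| / 0.0572645 = 1.4284 rad/s.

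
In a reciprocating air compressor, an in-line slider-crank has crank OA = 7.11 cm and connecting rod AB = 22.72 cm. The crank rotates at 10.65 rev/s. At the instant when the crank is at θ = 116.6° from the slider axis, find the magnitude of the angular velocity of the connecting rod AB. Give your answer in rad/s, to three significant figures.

ω = 66.92 rad/s (converted from 10.65 rev/s).
The rod makes angle φ with the slider axis where L sinφ = r sinθ; differentiating, L cosφ·φ̇ = r ω cosθ.
L cosφ = √(L² − r² sin²θ) = 0.21812 m.
|ω_rod| = r ω |cosθ| / √(L² − r² sin²θ) = 0.0711·66.92·0.44776/0.21812 = 9.7665 rad/s.

9.77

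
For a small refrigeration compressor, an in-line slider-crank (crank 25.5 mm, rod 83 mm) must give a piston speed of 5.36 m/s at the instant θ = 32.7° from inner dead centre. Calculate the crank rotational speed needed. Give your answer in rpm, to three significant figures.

2940

For an in-line slider-crank, |v_piston| = rω|sinθ|·[1 + r cosθ/√(L² − r² sin²θ)].
With r = 0.0255 m, L = 0.083 m, θ = 32.7°: the bracketed kinematic factor |dx/dθ| = 0.017388 m.
ω = v/|dx/dθ| = 5.36/0.017388 = 308.26 rad/s.
N = 60ω/(2π) = 2943.7 rpm.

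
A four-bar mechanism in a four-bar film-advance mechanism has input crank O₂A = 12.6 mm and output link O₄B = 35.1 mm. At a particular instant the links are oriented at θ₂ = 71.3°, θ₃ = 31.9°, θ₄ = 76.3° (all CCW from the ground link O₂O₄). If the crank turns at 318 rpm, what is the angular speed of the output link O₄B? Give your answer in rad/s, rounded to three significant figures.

10.8

ω₂ = 33.3 rad/s (from 318 rpm).
Differentiating the loop-closure r₂e^{iθ₂}+r₃e^{iθ₃}=r₁+r₄e^{iθ₄} gives r₂ω₂e^{iθ₂}+r₃ω₃e^{iθ₃}=r₄ω₄e^{iθ₄}.
Eliminating the other unknown: ω₄ = r₂ω₂ sin(θ₂−θ₃) / [r₄ sin(θ₄−θ₃)].
Numerator sine = +0.63473; denominator sine = +0.69966.
Result = 0.0126·33.3·(+0.63473) / (0.0351·(+0.69966)) = +10.845 rad/s; magnitude 10.845 rad/s.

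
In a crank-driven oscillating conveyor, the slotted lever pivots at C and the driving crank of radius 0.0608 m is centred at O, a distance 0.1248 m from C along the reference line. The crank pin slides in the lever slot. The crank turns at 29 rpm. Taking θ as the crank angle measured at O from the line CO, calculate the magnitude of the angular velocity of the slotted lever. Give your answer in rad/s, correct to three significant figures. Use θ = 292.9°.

0.802

ω = 3.037 rad/s (from 29 rpm).
Crank pin A relative to C: A = (d + r cosθ, r sinθ); lever angle φ = atan2(r sinθ, d + r cosθ).
Differentiating tanφ: φ̇ = rω(d cosθ + r)/(d² + r² + 2dr cosθ).
d² + r² + 2dr cosθ = |CA|² = 0.0251769 m²;  d cosθ + r = +0.10936 m.
|ω_lever| = |0.0608·3.037·+0.10936| / 0.0251769 = 0.80204 rad/s.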